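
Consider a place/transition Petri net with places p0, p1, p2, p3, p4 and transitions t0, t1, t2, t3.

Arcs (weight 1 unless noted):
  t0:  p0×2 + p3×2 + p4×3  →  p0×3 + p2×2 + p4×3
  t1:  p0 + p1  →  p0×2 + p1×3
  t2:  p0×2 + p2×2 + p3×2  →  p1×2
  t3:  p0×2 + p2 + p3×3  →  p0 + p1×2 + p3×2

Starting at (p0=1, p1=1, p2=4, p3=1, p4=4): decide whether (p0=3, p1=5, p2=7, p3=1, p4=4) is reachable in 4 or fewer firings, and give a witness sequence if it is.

NO — not reachable within 4 firings

depth 0: 1 marking
depth 1: 2 markings reached so far
depth 2: 3 markings reached so far
depth 3: 4 markings reached so far
depth 4: 5 markings reached so far
target is not among the 5 markings reachable within 4 steps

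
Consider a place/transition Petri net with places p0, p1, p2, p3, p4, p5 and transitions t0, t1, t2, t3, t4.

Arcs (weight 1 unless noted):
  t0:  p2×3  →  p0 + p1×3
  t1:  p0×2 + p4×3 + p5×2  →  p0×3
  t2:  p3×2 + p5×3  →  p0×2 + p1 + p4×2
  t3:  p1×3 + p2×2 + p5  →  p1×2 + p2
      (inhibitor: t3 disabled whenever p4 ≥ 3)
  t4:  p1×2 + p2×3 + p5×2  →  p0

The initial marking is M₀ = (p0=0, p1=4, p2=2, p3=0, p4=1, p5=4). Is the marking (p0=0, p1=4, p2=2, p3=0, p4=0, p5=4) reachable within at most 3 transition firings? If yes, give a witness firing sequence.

NO — not reachable within 3 firings

depth 0: 1 marking
depth 1: 2 markings reached so far
depth 2: 2 markings reached so far
(frontier empty at depth 2; search complete)
target is not among the 2 markings reachable within 3 steps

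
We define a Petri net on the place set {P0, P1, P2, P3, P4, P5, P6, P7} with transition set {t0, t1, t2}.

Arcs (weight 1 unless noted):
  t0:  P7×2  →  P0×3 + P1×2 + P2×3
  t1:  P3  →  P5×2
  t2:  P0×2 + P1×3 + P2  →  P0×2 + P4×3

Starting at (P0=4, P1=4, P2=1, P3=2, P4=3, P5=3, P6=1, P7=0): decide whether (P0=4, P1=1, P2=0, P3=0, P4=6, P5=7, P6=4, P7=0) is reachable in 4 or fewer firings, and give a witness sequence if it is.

depth 0: 1 marking
depth 1: 3 markings reached so far
depth 2: 5 markings reached so far
depth 3: 6 markings reached so far
depth 4: 6 markings reached so far
(frontier empty at depth 4; search complete)
target is not among the 6 markings reachable within 4 steps

NO — not reachable within 4 firings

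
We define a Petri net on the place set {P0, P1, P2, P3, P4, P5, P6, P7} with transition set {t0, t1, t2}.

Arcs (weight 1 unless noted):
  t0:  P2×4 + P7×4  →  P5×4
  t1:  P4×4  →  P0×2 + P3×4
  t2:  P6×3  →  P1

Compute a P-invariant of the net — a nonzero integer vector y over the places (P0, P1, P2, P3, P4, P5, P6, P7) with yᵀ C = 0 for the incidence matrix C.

Incidence matrix C (rows=places, cols=transitions):
       t0   t1   t2
   P0   0    2    0
   P1   0    0    1
   P2  -4    0    0
   P3   0    4    0
   P4   0   -4    0
   P5   4    0    0
   P6   0    0   -3
   P7  -4    0    0

Candidate y = [2, 0, 0, -1, 0, 0, 0, 0]; check y·C column-wise:
  col t0: 2·0 + 0·-4 + -1·0 + 0·4 + 0·-4 = 0
  col t1: 2·2 + -1·4 + 0·-4 = 0
  col t2: 2·0 + 0·1 + -1·0 + 0·-3 = 0

y = (P0:2, P1:0, P2:0, P3:-1, P4:0, P5:0, P6:0, P7:0)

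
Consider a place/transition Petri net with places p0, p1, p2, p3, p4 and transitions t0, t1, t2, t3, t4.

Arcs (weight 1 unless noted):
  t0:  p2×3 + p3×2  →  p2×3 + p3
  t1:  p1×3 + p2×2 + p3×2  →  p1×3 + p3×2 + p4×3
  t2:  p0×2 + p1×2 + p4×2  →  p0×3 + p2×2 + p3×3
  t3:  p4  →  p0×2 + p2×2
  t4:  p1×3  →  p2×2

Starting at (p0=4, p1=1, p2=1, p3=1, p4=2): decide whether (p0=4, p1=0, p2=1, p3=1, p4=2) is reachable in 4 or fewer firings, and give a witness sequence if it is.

NO — not reachable within 4 firings

depth 0: 1 marking
depth 1: 2 markings reached so far
depth 2: 3 markings reached so far
depth 3: 3 markings reached so far
(frontier empty at depth 3; search complete)
target is not among the 3 markings reachable within 4 steps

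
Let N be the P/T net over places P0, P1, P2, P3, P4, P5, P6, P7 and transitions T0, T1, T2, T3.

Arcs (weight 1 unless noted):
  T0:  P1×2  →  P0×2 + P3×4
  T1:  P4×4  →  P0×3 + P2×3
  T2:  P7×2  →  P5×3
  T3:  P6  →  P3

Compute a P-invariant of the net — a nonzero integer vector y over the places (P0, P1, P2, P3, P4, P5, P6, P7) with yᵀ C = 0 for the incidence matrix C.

Incidence matrix C (rows=places, cols=transitions):
       T0   T1   T2   T3
   P0   2    3    0    0
   P1  -2    0    0    0
   P2   0    3    0    0
   P3   4    0    0    1
   P4   0   -4    0    0
   P5   0    0    3    0
   P6   0    0    0   -1
   P7   0    0   -2    0

Candidate y = [1, 1, -1, 0, 0, 0, 0, 0]; check y·C column-wise:
  col T0: 1·2 + 1·-2 + -1·0 + 0·4 = 0
  col T1: 1·3 + 1·0 + -1·3 + 0·-4 = 0
  col T2: 1·0 + 1·0 + -1·0 + 0·3 + 0·-2 = 0
  col T3: 1·0 + 1·0 + -1·0 + 0·1 + 0·-1 = 0

y = (P0:1, P1:1, P2:-1, P3:0, P4:0, P5:0, P6:0, P7:0)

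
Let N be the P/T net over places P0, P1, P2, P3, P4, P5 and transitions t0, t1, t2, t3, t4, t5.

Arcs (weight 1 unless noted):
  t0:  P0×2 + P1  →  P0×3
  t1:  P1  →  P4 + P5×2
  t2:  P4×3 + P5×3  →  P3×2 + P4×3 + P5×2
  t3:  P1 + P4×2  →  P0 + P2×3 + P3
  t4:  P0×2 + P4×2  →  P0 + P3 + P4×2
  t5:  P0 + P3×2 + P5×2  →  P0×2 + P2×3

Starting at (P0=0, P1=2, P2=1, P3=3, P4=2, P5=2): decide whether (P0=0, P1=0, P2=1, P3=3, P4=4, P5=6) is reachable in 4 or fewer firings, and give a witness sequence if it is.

YES — reachable via ⟨t1, t1⟩ (2 firings)

step 1: fire t1:  (P0=0, P1=2, P2=1, P3=3, P4=2, P5=2) → (P0=0, P1=1, P2=1, P3=3, P4=3, P5=4)
step 2: fire t1:  (P0=0, P1=1, P2=1, P3=3, P4=3, P5=4) → (P0=0, P1=0, P2=1, P3=3, P4=4, P5=6)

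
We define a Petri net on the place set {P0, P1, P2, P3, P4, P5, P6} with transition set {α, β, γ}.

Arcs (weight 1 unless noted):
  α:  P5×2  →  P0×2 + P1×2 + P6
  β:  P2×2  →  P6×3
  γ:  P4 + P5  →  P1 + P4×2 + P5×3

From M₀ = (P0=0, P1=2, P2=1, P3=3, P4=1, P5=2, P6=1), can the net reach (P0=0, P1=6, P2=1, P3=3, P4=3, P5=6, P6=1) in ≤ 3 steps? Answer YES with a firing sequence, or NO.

NO — not reachable within 3 firings

depth 0: 1 marking
depth 1: 3 markings reached so far
depth 2: 5 markings reached so far
depth 3: 8 markings reached so far
target is not among the 8 markings reachable within 3 steps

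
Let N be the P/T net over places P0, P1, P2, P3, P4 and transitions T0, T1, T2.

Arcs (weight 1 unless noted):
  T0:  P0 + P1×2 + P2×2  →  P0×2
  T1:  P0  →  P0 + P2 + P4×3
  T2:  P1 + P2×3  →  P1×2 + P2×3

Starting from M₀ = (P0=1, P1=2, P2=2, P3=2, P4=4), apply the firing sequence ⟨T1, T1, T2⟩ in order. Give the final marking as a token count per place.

(P0=1, P1=3, P2=4, P3=2, P4=10)

step 1: fire T1:  (P0=1, P1=2, P2=2, P3=2, P4=4) → (P0=1, P1=2, P2=3, P3=2, P4=7)
step 2: fire T1:  (P0=1, P1=2, P2=3, P3=2, P4=7) → (P0=1, P1=2, P2=4, P3=2, P4=10)
step 3: fire T2:  (P0=1, P1=2, P2=4, P3=2, P4=10) → (P0=1, P1=3, P2=4, P3=2, P4=10)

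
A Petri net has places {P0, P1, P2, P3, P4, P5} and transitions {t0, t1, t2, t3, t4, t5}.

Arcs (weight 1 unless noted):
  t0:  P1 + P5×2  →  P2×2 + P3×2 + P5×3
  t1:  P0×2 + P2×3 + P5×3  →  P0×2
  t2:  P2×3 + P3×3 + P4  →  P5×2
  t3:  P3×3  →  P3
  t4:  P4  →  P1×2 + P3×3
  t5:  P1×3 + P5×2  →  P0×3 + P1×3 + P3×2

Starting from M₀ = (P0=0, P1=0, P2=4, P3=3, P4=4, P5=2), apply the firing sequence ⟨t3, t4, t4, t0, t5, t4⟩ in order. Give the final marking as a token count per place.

step 1: fire t3:  (P0=0, P1=0, P2=4, P3=3, P4=4, P5=2) → (P0=0, P1=0, P2=4, P3=1, P4=4, P5=2)
step 2: fire t4:  (P0=0, P1=0, P2=4, P3=1, P4=4, P5=2) → (P0=0, P1=2, P2=4, P3=4, P4=3, P5=2)
step 3: fire t4:  (P0=0, P1=2, P2=4, P3=4, P4=3, P5=2) → (P0=0, P1=4, P2=4, P3=7, P4=2, P5=2)
step 4: fire t0:  (P0=0, P1=4, P2=4, P3=7, P4=2, P5=2) → (P0=0, P1=3, P2=6, P3=9, P4=2, P5=3)
step 5: fire t5:  (P0=0, P1=3, P2=6, P3=9, P4=2, P5=3) → (P0=3, P1=3, P2=6, P3=11, P4=2, P5=1)
step 6: fire t4:  (P0=3, P1=3, P2=6, P3=11, P4=2, P5=1) → (P0=3, P1=5, P2=6, P3=14, P4=1, P5=1)

(P0=3, P1=5, P2=6, P3=14, P4=1, P5=1)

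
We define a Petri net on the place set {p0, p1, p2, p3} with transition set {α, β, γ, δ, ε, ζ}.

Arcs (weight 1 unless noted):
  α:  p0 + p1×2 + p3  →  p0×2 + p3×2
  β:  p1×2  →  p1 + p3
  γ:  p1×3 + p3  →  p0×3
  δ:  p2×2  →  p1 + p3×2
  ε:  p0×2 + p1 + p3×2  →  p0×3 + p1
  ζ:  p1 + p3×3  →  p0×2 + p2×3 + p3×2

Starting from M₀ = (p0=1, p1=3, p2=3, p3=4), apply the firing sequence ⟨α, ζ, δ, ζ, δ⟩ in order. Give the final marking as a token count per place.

(p0=6, p1=1, p2=5, p3=7)

step 1: fire α:  (p0=1, p1=3, p2=3, p3=4) → (p0=2, p1=1, p2=3, p3=5)
step 2: fire ζ:  (p0=2, p1=1, p2=3, p3=5) → (p0=4, p1=0, p2=6, p3=4)
step 3: fire δ:  (p0=4, p1=0, p2=6, p3=4) → (p0=4, p1=1, p2=4, p3=6)
step 4: fire ζ:  (p0=4, p1=1, p2=4, p3=6) → (p0=6, p1=0, p2=7, p3=5)
step 5: fire δ:  (p0=6, p1=0, p2=7, p3=5) → (p0=6, p1=1, p2=5, p3=7)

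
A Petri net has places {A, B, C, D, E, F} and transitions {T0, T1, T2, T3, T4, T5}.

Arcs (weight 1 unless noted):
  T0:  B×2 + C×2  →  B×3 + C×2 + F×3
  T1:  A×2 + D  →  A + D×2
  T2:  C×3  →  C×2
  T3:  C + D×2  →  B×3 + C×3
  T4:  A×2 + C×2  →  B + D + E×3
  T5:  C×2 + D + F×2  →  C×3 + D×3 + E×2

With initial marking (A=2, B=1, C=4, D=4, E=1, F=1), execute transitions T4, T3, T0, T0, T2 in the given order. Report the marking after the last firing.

(A=0, B=7, C=3, D=3, E=4, F=7)

step 1: fire T4:  (A=2, B=1, C=4, D=4, E=1, F=1) → (A=0, B=2, C=2, D=5, E=4, F=1)
step 2: fire T3:  (A=0, B=2, C=2, D=5, E=4, F=1) → (A=0, B=5, C=4, D=3, E=4, F=1)
step 3: fire T0:  (A=0, B=5, C=4, D=3, E=4, F=1) → (A=0, B=6, C=4, D=3, E=4, F=4)
step 4: fire T0:  (A=0, B=6, C=4, D=3, E=4, F=4) → (A=0, B=7, C=4, D=3, E=4, F=7)
step 5: fire T2:  (A=0, B=7, C=4, D=3, E=4, F=7) → (A=0, B=7, C=3, D=3, E=4, F=7)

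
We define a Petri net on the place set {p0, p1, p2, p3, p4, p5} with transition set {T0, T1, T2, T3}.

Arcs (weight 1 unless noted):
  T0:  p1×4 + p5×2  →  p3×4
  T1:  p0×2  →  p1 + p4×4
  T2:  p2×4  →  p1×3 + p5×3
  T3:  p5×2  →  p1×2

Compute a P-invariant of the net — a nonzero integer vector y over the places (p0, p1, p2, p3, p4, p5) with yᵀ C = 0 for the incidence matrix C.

y = (p0:2, p1:0, p2:0, p3:0, p4:1, p5:0)

Incidence matrix C (rows=places, cols=transitions):
       T0   T1   T2   T3
   p0   0   -2    0    0
   p1  -4    1    3    2
   p2   0    0   -4    0
   p3   4    0    0    0
   p4   0    4    0    0
   p5  -2    0    3   -2

Candidate y = [2, 0, 0, 0, 1, 0]; check y·C column-wise:
  col T0: 2·0 + 0·-4 + 0·4 + 1·0 + 0·-2 = 0
  col T1: 2·-2 + 0·1 + 1·4 = 0
  col T2: 2·0 + 0·3 + 0·-4 + 1·0 + 0·3 = 0
  col T3: 2·0 + 0·2 + 1·0 + 0·-2 = 0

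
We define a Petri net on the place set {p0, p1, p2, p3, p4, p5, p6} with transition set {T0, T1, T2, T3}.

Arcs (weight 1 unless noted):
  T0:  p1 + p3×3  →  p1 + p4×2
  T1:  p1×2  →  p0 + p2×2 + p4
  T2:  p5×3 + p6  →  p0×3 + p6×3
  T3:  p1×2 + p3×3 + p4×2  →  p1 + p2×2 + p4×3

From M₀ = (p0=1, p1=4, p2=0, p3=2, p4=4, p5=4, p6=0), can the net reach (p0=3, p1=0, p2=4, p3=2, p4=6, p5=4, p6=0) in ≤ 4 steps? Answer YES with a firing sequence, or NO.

step 1: fire T1:  (p0=1, p1=4, p2=0, p3=2, p4=4, p5=4, p6=0) → (p0=2, p1=2, p2=2, p3=2, p4=5, p5=4, p6=0)
step 2: fire T1:  (p0=2, p1=2, p2=2, p3=2, p4=5, p5=4, p6=0) → (p0=3, p1=0, p2=4, p3=2, p4=6, p5=4, p6=0)

YES — reachable via ⟨T1, T1⟩ (2 firings)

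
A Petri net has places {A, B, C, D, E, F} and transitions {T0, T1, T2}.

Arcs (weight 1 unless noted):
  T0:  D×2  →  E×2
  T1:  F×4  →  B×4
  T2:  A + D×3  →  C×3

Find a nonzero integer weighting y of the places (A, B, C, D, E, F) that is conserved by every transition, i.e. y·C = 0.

Incidence matrix C (rows=places, cols=transitions):
       T0   T1   T2
    A   0    0   -1
    B   0    4    0
    C   0    0    3
    D  -2    0   -3
    E   2    0    0
    F   0   -4    0

Candidate y = [3, 0, 1, 0, 0, 0]; check y·C column-wise:
  col T0: 3·0 + 1·0 + 0·-2 + 0·2 = 0
  col T1: 3·0 + 0·4 + 1·0 + 0·-4 = 0
  col T2: 3·-1 + 1·3 + 0·-3 = 0

y = (A:3, B:0, C:1, D:0, E:0, F:0)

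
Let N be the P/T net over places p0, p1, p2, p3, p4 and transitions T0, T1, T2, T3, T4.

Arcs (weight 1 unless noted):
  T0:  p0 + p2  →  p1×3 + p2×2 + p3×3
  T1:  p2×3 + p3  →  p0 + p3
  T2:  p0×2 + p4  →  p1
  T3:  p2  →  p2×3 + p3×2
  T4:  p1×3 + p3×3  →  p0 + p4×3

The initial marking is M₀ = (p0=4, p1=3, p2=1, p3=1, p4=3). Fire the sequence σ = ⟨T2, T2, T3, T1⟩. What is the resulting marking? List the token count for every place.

step 1: fire T2:  (p0=4, p1=3, p2=1, p3=1, p4=3) → (p0=2, p1=4, p2=1, p3=1, p4=2)
step 2: fire T2:  (p0=2, p1=4, p2=1, p3=1, p4=2) → (p0=0, p1=5, p2=1, p3=1, p4=1)
step 3: fire T3:  (p0=0, p1=5, p2=1, p3=1, p4=1) → (p0=0, p1=5, p2=3, p3=3, p4=1)
step 4: fire T1:  (p0=0, p1=5, p2=3, p3=3, p4=1) → (p0=1, p1=5, p2=0, p3=3, p4=1)

(p0=1, p1=5, p2=0, p3=3, p4=1)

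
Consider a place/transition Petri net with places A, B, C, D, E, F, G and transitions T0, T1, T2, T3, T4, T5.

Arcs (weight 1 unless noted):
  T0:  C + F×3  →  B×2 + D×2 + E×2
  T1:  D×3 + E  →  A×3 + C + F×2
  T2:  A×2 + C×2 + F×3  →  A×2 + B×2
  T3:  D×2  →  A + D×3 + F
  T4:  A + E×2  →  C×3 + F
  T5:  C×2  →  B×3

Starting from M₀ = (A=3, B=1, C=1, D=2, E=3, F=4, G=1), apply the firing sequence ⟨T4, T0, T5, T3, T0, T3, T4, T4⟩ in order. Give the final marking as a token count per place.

step 1: fire T4:  (A=3, B=1, C=1, D=2, E=3, F=4, G=1) → (A=2, B=1, C=4, D=2, E=1, F=5, G=1)
step 2: fire T0:  (A=2, B=1, C=4, D=2, E=1, F=5, G=1) → (A=2, B=3, C=3, D=4, E=3, F=2, G=1)
step 3: fire T5:  (A=2, B=3, C=3, D=4, E=3, F=2, G=1) → (A=2, B=6, C=1, D=4, E=3, F=2, G=1)
step 4: fire T3:  (A=2, B=6, C=1, D=4, E=3, F=2, G=1) → (A=3, B=6, C=1, D=5, E=3, F=3, G=1)
step 5: fire T0:  (A=3, B=6, C=1, D=5, E=3, F=3, G=1) → (A=3, B=8, C=0, D=7, E=5, F=0, G=1)
step 6: fire T3:  (A=3, B=8, C=0, D=7, E=5, F=0, G=1) → (A=4, B=8, C=0, D=8, E=5, F=1, G=1)
step 7: fire T4:  (A=4, B=8, C=0, D=8, E=5, F=1, G=1) → (A=3, B=8, C=3, D=8, E=3, F=2, G=1)
step 8: fire T4:  (A=3, B=8, C=3, D=8, E=3, F=2, G=1) → (A=2, B=8, C=6, D=8, E=1, F=3, G=1)

(A=2, B=8, C=6, D=8, E=1, F=3, G=1)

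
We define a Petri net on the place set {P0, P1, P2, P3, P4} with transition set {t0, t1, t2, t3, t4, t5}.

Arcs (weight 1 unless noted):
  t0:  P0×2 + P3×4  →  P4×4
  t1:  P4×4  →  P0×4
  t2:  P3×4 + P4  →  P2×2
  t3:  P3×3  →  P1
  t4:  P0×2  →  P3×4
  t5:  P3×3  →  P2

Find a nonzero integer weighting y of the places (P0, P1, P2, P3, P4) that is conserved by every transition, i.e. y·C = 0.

y = (P0:2, P1:3, P2:3, P3:1, P4:2)

Incidence matrix C (rows=places, cols=transitions):
       t0   t1   t2   t3   t4   t5
   P0  -2    4    0    0   -2    0
   P1   0    0    0    1    0    0
   P2   0    0    2    0    0    1
   P3  -4    0   -4   -3    4   -3
   P4   4   -4   -1    0    0    0

Candidate y = [2, 3, 3, 1, 2]; check y·C column-wise:
  col t0: 2·-2 + 3·0 + 3·0 + 1·-4 + 2·4 = 0
  col t1: 2·4 + 3·0 + 3·0 + 1·0 + 2·-4 = 0
  col t2: 2·0 + 3·0 + 3·2 + 1·-4 + 2·-1 = 0
  col t3: 2·0 + 3·1 + 3·0 + 1·-3 + 2·0 = 0
  col t4: 2·-2 + 3·0 + 3·0 + 1·4 + 2·0 = 0
  col t5: 2·0 + 3·0 + 3·1 + 1·-3 + 2·0 = 0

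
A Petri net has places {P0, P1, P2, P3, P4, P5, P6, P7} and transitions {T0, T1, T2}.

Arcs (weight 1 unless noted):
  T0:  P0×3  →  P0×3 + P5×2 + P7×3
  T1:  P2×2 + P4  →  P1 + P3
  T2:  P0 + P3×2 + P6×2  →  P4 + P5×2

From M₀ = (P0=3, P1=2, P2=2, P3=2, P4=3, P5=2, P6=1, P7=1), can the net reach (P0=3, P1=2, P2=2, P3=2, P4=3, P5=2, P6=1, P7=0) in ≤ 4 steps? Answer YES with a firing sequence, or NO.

NO — not reachable within 4 firings

depth 0: 1 marking
depth 1: 3 markings reached so far
depth 2: 5 markings reached so far
depth 3: 7 markings reached so far
depth 4: 9 markings reached so far
target is not among the 9 markings reachable within 4 steps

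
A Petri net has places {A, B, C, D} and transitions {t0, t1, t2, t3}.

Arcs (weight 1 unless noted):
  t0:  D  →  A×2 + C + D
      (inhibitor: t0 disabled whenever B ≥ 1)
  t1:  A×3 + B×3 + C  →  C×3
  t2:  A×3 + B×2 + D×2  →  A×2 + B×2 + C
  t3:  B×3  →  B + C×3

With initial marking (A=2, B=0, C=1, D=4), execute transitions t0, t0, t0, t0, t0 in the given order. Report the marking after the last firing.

step 1: fire t0:  (A=2, B=0, C=1, D=4) → (A=4, B=0, C=2, D=4)
step 2: fire t0:  (A=4, B=0, C=2, D=4) → (A=6, B=0, C=3, D=4)
step 3: fire t0:  (A=6, B=0, C=3, D=4) → (A=8, B=0, C=4, D=4)
step 4: fire t0:  (A=8, B=0, C=4, D=4) → (A=10, B=0, C=5, D=4)
step 5: fire t0:  (A=10, B=0, C=5, D=4) → (A=12, B=0, C=6, D=4)

(A=12, B=0, C=6, D=4)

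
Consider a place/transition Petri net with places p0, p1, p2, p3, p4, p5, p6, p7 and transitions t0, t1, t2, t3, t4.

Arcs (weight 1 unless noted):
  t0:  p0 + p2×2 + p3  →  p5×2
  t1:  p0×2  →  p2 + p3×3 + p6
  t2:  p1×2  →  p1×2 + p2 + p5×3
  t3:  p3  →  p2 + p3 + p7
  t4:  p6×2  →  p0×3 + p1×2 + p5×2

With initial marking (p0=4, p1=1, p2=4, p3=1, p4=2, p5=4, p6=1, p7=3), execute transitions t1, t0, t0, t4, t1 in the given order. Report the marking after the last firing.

step 1: fire t1:  (p0=4, p1=1, p2=4, p3=1, p4=2, p5=4, p6=1, p7=3) → (p0=2, p1=1, p2=5, p3=4, p4=2, p5=4, p6=2, p7=3)
step 2: fire t0:  (p0=2, p1=1, p2=5, p3=4, p4=2, p5=4, p6=2, p7=3) → (p0=1, p1=1, p2=3, p3=3, p4=2, p5=6, p6=2, p7=3)
step 3: fire t0:  (p0=1, p1=1, p2=3, p3=3, p4=2, p5=6, p6=2, p7=3) → (p0=0, p1=1, p2=1, p3=2, p4=2, p5=8, p6=2, p7=3)
step 4: fire t4:  (p0=0, p1=1, p2=1, p3=2, p4=2, p5=8, p6=2, p7=3) → (p0=3, p1=3, p2=1, p3=2, p4=2, p5=10, p6=0, p7=3)
step 5: fire t1:  (p0=3, p1=3, p2=1, p3=2, p4=2, p5=10, p6=0, p7=3) → (p0=1, p1=3, p2=2, p3=5, p4=2, p5=10, p6=1, p7=3)

(p0=1, p1=3, p2=2, p3=5, p4=2, p5=10, p6=1, p7=3)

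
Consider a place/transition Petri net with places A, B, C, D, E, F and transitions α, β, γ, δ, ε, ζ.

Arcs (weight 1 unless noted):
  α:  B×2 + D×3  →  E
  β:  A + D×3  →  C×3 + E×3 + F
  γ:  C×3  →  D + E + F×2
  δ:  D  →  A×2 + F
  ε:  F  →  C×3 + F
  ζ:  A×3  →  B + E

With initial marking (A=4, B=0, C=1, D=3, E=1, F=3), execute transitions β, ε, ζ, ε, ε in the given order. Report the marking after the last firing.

step 1: fire β:  (A=4, B=0, C=1, D=3, E=1, F=3) → (A=3, B=0, C=4, D=0, E=4, F=4)
step 2: fire ε:  (A=3, B=0, C=4, D=0, E=4, F=4) → (A=3, B=0, C=7, D=0, E=4, F=4)
step 3: fire ζ:  (A=3, B=0, C=7, D=0, E=4, F=4) → (A=0, B=1, C=7, D=0, E=5, F=4)
step 4: fire ε:  (A=0, B=1, C=7, D=0, E=5, F=4) → (A=0, B=1, C=10, D=0, E=5, F=4)
step 5: fire ε:  (A=0, B=1, C=10, D=0, E=5, F=4) → (A=0, B=1, C=13, D=0, E=5, F=4)

(A=0, B=1, C=13, D=0, E=5, F=4)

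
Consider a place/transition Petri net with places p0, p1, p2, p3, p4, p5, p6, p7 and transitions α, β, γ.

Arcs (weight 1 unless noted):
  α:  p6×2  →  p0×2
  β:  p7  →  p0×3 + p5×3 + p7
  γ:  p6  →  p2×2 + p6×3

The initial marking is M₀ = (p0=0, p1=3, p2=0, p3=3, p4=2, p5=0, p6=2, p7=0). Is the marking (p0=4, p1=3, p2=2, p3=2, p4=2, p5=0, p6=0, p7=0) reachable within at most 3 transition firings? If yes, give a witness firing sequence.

NO — not reachable within 3 firings

depth 0: 1 marking
depth 1: 3 markings reached so far
depth 2: 5 markings reached so far
depth 3: 8 markings reached so far
target is not among the 8 markings reachable within 3 steps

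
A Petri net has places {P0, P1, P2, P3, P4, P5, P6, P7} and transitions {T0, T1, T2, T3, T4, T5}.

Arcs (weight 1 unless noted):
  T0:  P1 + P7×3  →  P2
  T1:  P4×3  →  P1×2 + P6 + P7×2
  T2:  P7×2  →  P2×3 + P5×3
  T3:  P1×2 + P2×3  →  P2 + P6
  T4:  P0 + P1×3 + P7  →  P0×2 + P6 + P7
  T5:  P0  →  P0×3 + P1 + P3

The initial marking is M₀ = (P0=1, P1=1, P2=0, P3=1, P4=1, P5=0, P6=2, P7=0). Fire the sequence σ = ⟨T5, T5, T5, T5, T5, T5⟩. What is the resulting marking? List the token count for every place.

step 1: fire T5:  (P0=1, P1=1, P2=0, P3=1, P4=1, P5=0, P6=2, P7=0) → (P0=3, P1=2, P2=0, P3=2, P4=1, P5=0, P6=2, P7=0)
step 2: fire T5:  (P0=3, P1=2, P2=0, P3=2, P4=1, P5=0, P6=2, P7=0) → (P0=5, P1=3, P2=0, P3=3, P4=1, P5=0, P6=2, P7=0)
step 3: fire T5:  (P0=5, P1=3, P2=0, P3=3, P4=1, P5=0, P6=2, P7=0) → (P0=7, P1=4, P2=0, P3=4, P4=1, P5=0, P6=2, P7=0)
step 4: fire T5:  (P0=7, P1=4, P2=0, P3=4, P4=1, P5=0, P6=2, P7=0) → (P0=9, P1=5, P2=0, P3=5, P4=1, P5=0, P6=2, P7=0)
step 5: fire T5:  (P0=9, P1=5, P2=0, P3=5, P4=1, P5=0, P6=2, P7=0) → (P0=11, P1=6, P2=0, P3=6, P4=1, P5=0, P6=2, P7=0)
step 6: fire T5:  (P0=11, P1=6, P2=0, P3=6, P4=1, P5=0, P6=2, P7=0) → (P0=13, P1=7, P2=0, P3=7, P4=1, P5=0, P6=2, P7=0)

(P0=13, P1=7, P2=0, P3=7, P4=1, P5=0, P6=2, P7=0)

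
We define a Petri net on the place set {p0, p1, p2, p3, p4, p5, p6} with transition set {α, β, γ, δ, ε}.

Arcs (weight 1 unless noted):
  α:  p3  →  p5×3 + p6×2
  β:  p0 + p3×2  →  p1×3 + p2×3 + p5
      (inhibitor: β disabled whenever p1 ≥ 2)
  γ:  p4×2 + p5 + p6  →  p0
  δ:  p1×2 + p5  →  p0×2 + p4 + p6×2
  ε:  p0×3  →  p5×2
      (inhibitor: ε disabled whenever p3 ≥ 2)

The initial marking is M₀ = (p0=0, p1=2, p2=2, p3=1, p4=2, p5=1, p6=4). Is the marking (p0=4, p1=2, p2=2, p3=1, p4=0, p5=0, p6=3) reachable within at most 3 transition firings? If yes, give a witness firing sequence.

depth 0: 1 marking
depth 1: 4 markings reached so far
depth 2: 6 markings reached so far
depth 3: 7 markings reached so far
target is not among the 7 markings reachable within 3 steps

NO — not reachable within 3 firings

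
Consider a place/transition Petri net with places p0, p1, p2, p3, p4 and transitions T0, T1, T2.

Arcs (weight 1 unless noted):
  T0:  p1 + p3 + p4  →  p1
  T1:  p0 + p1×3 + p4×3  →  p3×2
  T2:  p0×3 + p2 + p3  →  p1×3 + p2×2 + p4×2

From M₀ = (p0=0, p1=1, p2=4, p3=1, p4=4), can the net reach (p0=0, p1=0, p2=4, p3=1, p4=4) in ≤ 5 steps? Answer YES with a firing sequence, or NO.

NO — not reachable within 5 firings

depth 0: 1 marking
depth 1: 2 markings reached so far
depth 2: 2 markings reached so far
(frontier empty at depth 2; search complete)
target is not among the 2 markings reachable within 5 steps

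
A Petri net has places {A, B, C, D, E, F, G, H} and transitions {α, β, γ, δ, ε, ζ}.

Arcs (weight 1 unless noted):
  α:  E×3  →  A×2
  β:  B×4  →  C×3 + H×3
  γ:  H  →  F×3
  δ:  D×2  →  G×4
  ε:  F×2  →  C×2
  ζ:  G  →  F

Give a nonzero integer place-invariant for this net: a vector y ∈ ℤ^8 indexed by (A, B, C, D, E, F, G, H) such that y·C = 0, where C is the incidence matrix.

Incidence matrix C (rows=places, cols=transitions):
        α    β    γ    δ    ε    ζ
    A   2    0    0    0    0    0
    B   0   -4    0    0    0    0
    C   0    3    0    0    2    0
    D   0    0    0   -2    0    0
    E  -3    0    0    0    0    0
    F   0    0    3    0   -2    1
    G   0    0    0    4    0   -1
    H   0    3   -1    0    0    0

Candidate y = [3, 0, 0, 0, 2, 0, 0, 0]; check y·C column-wise:
  col α: 3·2 + 2·-3 = 0
  col β: 3·0 + 0·-4 + 0·3 + 2·0 + 0·3 = 0
  col γ: 3·0 + 2·0 + 0·3 + 0·-1 = 0
  col δ: 3·0 + 0·-2 + 2·0 + 0·4 = 0
  col ε: 3·0 + 0·2 + 2·0 + 0·-2 = 0
  col ζ: 3·0 + 2·0 + 0·1 + 0·-1 = 0

y = (A:3, B:0, C:0, D:0, E:2, F:0, G:0, H:0)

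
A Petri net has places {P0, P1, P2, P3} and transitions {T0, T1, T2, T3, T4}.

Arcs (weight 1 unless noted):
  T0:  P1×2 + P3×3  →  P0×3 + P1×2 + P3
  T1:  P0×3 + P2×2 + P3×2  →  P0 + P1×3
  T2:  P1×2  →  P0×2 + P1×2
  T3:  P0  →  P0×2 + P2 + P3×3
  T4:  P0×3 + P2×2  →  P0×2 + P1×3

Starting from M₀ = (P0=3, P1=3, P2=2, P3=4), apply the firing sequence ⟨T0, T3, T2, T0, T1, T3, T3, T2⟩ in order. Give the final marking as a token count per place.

step 1: fire T0:  (P0=3, P1=3, P2=2, P3=4) → (P0=6, P1=3, P2=2, P3=2)
step 2: fire T3:  (P0=6, P1=3, P2=2, P3=2) → (P0=7, P1=3, P2=3, P3=5)
step 3: fire T2:  (P0=7, P1=3, P2=3, P3=5) → (P0=9, P1=3, P2=3, P3=5)
step 4: fire T0:  (P0=9, P1=3, P2=3, P3=5) → (P0=12, P1=3, P2=3, P3=3)
step 5: fire T1:  (P0=12, P1=3, P2=3, P3=3) → (P0=10, P1=6, P2=1, P3=1)
step 6: fire T3:  (P0=10, P1=6, P2=1, P3=1) → (P0=11, P1=6, P2=2, P3=4)
step 7: fire T3:  (P0=11, P1=6, P2=2, P3=4) → (P0=12, P1=6, P2=3, P3=7)
step 8: fire T2:  (P0=12, P1=6, P2=3, P3=7) → (P0=14, P1=6, P2=3, P3=7)

(P0=14, P1=6, P2=3, P3=7)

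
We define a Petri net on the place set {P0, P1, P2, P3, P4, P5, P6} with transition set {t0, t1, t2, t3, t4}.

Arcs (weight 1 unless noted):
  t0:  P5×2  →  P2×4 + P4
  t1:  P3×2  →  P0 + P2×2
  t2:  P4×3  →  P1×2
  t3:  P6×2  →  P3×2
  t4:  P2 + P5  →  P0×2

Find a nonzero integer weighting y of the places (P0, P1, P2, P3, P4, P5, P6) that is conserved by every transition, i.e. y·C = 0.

Incidence matrix C (rows=places, cols=transitions):
       t0   t1   t2   t3   t4
   P0   0    1    0    0    2
   P1   0    0    2    0    0
   P2   4    2    0    0   -1
   P3   0   -2    0    2    0
   P4   1    0   -3    0    0
   P5  -2    0    0    0   -1
   P6   0    0    0   -2    0

Candidate y = [2, 21, -1, 0, 14, 5, 0]; check y·C column-wise:
  col t0: 2·0 + 21·0 + -1·4 + 14·1 + 5·-2 = 0
  col t1: 2·1 + 21·0 + -1·2 + 0·-2 + 14·0 + 5·0 = 0
  col t2: 2·0 + 21·2 + -1·0 + 14·-3 + 5·0 = 0
  col t3: 2·0 + 21·0 + -1·0 + 0·2 + 14·0 + 5·0 + 0·-2 = 0
  col t4: 2·2 + 21·0 + -1·-1 + 14·0 + 5·-1 = 0

y = (P0:2, P1:21, P2:-1, P3:0, P4:14, P5:5, P6:0)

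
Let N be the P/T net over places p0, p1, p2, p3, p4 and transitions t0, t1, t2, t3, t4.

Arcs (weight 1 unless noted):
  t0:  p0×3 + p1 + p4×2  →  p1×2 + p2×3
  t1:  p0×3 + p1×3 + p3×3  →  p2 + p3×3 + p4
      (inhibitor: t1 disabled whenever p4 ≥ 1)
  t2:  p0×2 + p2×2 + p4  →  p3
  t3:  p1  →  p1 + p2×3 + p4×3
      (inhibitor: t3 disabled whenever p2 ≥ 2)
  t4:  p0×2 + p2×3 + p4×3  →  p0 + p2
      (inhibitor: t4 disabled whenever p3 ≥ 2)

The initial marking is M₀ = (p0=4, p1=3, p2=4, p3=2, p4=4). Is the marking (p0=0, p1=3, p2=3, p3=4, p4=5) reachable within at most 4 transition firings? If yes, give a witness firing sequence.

step 1: fire t2:  (p0=4, p1=3, p2=4, p3=2, p4=4) → (p0=2, p1=3, p2=2, p3=3, p4=3)
step 2: fire t2:  (p0=2, p1=3, p2=2, p3=3, p4=3) → (p0=0, p1=3, p2=0, p3=4, p4=2)
step 3: fire t3:  (p0=0, p1=3, p2=0, p3=4, p4=2) → (p0=0, p1=3, p2=3, p3=4, p4=5)

YES — reachable via ⟨t2, t2, t3⟩ (3 firings)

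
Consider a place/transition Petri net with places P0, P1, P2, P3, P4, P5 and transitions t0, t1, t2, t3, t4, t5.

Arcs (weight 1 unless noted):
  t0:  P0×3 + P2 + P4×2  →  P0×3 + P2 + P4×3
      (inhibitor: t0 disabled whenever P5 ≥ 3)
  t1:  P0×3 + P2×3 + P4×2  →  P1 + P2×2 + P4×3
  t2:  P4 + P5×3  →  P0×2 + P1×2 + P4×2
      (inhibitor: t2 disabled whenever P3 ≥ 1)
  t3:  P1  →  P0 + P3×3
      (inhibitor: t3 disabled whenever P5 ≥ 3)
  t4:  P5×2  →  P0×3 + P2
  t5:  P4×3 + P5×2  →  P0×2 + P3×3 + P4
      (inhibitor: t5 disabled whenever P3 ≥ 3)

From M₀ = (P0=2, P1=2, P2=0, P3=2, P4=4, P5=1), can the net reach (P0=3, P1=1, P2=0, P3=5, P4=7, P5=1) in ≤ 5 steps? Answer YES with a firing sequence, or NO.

NO — not reachable within 5 firings

depth 0: 1 marking
depth 1: 2 markings reached so far
depth 2: 3 markings reached so far
depth 3: 3 markings reached so far
(frontier empty at depth 3; search complete)
target is not among the 3 markings reachable within 5 steps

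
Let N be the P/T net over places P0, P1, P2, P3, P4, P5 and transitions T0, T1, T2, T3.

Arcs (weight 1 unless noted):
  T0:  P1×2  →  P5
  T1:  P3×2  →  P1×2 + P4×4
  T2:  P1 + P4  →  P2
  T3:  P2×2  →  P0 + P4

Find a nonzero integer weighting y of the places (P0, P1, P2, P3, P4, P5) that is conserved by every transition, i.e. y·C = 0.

Incidence matrix C (rows=places, cols=transitions):
       T0   T1   T2   T3
   P0   0    0    0    1
   P1  -2    2   -1    0
   P2   0    0    1   -2
   P3   0   -2    0    0
   P4   0    4   -1    1
   P5   1    0    0    0

Candidate y = [1, 0, 1, 2, 1, 0]; check y·C column-wise:
  col T0: 1·0 + 0·-2 + 1·0 + 2·0 + 1·0 + 0·1 = 0
  col T1: 1·0 + 0·2 + 1·0 + 2·-2 + 1·4 = 0
  col T2: 1·0 + 0·-1 + 1·1 + 2·0 + 1·-1 = 0
  col T3: 1·1 + 1·-2 + 2·0 + 1·1 = 0

y = (P0:1, P1:0, P2:1, P3:2, P4:1, P5:0)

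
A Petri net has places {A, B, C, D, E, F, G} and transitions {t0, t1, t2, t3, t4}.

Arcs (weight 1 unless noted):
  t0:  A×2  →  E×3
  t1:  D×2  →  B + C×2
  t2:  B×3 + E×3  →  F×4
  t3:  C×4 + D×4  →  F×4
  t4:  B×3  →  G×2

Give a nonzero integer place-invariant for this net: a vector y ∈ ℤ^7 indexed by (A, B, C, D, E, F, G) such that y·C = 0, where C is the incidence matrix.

Incidence matrix C (rows=places, cols=transitions):
       t0   t1   t2   t3   t4
    A  -2    0    0    0    0
    B   0    1   -3    0   -3
    C   0    2    0   -4    0
    D   0   -2    0   -4    0
    E   3    0   -3    0    0
    F   0    0    4    4    0
    G   0    0    0    0    2

Candidate y = [12, 0, 3, 3, 8, 6, 0]; check y·C column-wise:
  col t0: 12·-2 + 3·0 + 3·0 + 8·3 + 6·0 = 0
  col t1: 12·0 + 0·1 + 3·2 + 3·-2 + 8·0 + 6·0 = 0
  col t2: 12·0 + 0·-3 + 3·0 + 3·0 + 8·-3 + 6·4 = 0
  col t3: 12·0 + 3·-4 + 3·-4 + 8·0 + 6·4 = 0
  col t4: 12·0 + 0·-3 + 3·0 + 3·0 + 8·0 + 6·0 + 0·2 = 0

y = (A:12, B:0, C:3, D:3, E:8, F:6, G:0)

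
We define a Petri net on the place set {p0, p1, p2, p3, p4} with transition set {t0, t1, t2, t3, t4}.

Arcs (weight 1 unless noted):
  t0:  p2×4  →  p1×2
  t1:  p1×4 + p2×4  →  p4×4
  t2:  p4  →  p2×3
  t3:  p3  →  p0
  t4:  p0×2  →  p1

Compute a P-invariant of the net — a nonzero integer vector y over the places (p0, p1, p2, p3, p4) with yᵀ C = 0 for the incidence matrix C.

y = (p0:1, p1:2, p2:1, p3:1, p4:3)

Incidence matrix C (rows=places, cols=transitions):
       t0   t1   t2   t3   t4
   p0   0    0    0    1   -2
   p1   2   -4    0    0    1
   p2  -4   -4    3    0    0
   p3   0    0    0   -1    0
   p4   0    4   -1    0    0

Candidate y = [1, 2, 1, 1, 3]; check y·C column-wise:
  col t0: 1·0 + 2·2 + 1·-4 + 1·0 + 3·0 = 0
  col t1: 1·0 + 2·-4 + 1·-4 + 1·0 + 3·4 = 0
  col t2: 1·0 + 2·0 + 1·3 + 1·0 + 3·-1 = 0
  col t3: 1·1 + 2·0 + 1·0 + 1·-1 + 3·0 = 0
  col t4: 1·-2 + 2·1 + 1·0 + 1·0 + 3·0 = 0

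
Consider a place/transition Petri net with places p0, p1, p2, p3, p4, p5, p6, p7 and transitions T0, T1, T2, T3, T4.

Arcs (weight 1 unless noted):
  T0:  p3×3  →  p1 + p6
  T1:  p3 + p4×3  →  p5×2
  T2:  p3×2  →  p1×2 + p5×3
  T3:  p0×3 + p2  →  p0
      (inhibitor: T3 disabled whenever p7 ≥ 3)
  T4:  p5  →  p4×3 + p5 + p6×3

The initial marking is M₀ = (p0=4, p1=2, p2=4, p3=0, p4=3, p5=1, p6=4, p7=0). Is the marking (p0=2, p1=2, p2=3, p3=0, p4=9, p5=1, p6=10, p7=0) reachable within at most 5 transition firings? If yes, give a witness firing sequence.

step 1: fire T3:  (p0=4, p1=2, p2=4, p3=0, p4=3, p5=1, p6=4, p7=0) → (p0=2, p1=2, p2=3, p3=0, p4=3, p5=1, p6=4, p7=0)
step 2: fire T4:  (p0=2, p1=2, p2=3, p3=0, p4=3, p5=1, p6=4, p7=0) → (p0=2, p1=2, p2=3, p3=0, p4=6, p5=1, p6=7, p7=0)
step 3: fire T4:  (p0=2, p1=2, p2=3, p3=0, p4=6, p5=1, p6=7, p7=0) → (p0=2, p1=2, p2=3, p3=0, p4=9, p5=1, p6=10, p7=0)

YES — reachable via ⟨T3, T4, T4⟩ (3 firings)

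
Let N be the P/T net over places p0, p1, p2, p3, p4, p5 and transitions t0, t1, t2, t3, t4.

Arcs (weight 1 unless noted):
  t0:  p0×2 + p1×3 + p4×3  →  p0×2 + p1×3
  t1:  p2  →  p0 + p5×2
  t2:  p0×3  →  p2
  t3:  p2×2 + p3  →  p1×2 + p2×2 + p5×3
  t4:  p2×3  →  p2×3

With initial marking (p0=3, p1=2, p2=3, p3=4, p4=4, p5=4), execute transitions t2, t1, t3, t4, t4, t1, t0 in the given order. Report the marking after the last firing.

step 1: fire t2:  (p0=3, p1=2, p2=3, p3=4, p4=4, p5=4) → (p0=0, p1=2, p2=4, p3=4, p4=4, p5=4)
step 2: fire t1:  (p0=0, p1=2, p2=4, p3=4, p4=4, p5=4) → (p0=1, p1=2, p2=3, p3=4, p4=4, p5=6)
step 3: fire t3:  (p0=1, p1=2, p2=3, p3=4, p4=4, p5=6) → (p0=1, p1=4, p2=3, p3=3, p4=4, p5=9)
step 4: fire t4:  (p0=1, p1=4, p2=3, p3=3, p4=4, p5=9) → (p0=1, p1=4, p2=3, p3=3, p4=4, p5=9)
step 5: fire t4:  (p0=1, p1=4, p2=3, p3=3, p4=4, p5=9) → (p0=1, p1=4, p2=3, p3=3, p4=4, p5=9)
step 6: fire t1:  (p0=1, p1=4, p2=3, p3=3, p4=4, p5=9) → (p0=2, p1=4, p2=2, p3=3, p4=4, p5=11)
step 7: fire t0:  (p0=2, p1=4, p2=2, p3=3, p4=4, p5=11) → (p0=2, p1=4, p2=2, p3=3, p4=1, p5=11)

(p0=2, p1=4, p2=2, p3=3, p4=1, p5=11)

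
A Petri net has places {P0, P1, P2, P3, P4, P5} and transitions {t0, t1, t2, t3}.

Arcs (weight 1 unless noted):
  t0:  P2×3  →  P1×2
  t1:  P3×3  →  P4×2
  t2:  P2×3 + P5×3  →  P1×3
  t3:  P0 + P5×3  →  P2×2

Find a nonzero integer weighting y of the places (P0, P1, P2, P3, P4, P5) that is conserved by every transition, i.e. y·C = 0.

Incidence matrix C (rows=places, cols=transitions):
       t0   t1   t2   t3
   P0   0    0    0   -1
   P1   2    0    3    0
   P2  -3    0   -3    2
   P3   0   -3    0    0
   P4   0    2    0    0
   P5   0    0   -3   -3

Candidate y = [0, 0, 0, 2, 3, 0]; check y·C column-wise:
  col t0: 0·2 + 0·-3 + 2·0 + 3·0 = 0
  col t1: 2·-3 + 3·2 = 0
  col t2: 0·3 + 0·-3 + 2·0 + 3·0 + 0·-3 = 0
  col t3: 0·-1 + 0·2 + 2·0 + 3·0 + 0·-3 = 0

y = (P0:0, P1:0, P2:0, P3:2, P4:3, P5:0)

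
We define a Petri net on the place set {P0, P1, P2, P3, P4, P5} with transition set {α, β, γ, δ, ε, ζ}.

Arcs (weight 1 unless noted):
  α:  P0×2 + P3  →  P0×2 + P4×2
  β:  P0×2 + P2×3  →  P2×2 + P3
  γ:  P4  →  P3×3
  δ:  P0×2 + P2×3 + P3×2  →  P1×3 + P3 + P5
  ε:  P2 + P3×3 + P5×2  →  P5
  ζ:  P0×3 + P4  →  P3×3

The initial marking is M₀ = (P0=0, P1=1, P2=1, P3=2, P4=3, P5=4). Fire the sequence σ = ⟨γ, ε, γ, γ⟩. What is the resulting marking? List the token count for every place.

step 1: fire γ:  (P0=0, P1=1, P2=1, P3=2, P4=3, P5=4) → (P0=0, P1=1, P2=1, P3=5, P4=2, P5=4)
step 2: fire ε:  (P0=0, P1=1, P2=1, P3=5, P4=2, P5=4) → (P0=0, P1=1, P2=0, P3=2, P4=2, P5=3)
step 3: fire γ:  (P0=0, P1=1, P2=0, P3=2, P4=2, P5=3) → (P0=0, P1=1, P2=0, P3=5, P4=1, P5=3)
step 4: fire γ:  (P0=0, P1=1, P2=0, P3=5, P4=1, P5=3) → (P0=0, P1=1, P2=0, P3=8, P4=0, P5=3)

(P0=0, P1=1, P2=0, P3=8, P4=0, P5=3)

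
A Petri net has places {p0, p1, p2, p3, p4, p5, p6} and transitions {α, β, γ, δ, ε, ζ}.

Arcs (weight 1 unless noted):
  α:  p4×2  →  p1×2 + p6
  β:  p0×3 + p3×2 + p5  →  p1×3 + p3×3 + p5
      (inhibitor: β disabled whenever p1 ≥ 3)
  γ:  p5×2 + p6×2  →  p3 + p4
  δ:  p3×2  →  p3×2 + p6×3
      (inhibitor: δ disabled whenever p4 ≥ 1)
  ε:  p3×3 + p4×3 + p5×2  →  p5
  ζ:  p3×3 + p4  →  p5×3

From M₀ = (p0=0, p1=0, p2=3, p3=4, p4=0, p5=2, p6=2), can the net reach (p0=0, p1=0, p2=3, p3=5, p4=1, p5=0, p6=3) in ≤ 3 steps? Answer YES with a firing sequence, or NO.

step 1: fire δ:  (p0=0, p1=0, p2=3, p3=4, p4=0, p5=2, p6=2) → (p0=0, p1=0, p2=3, p3=4, p4=0, p5=2, p6=5)
step 2: fire γ:  (p0=0, p1=0, p2=3, p3=4, p4=0, p5=2, p6=5) → (p0=0, p1=0, p2=3, p3=5, p4=1, p5=0, p6=3)

YES — reachable via ⟨δ, γ⟩ (2 firings)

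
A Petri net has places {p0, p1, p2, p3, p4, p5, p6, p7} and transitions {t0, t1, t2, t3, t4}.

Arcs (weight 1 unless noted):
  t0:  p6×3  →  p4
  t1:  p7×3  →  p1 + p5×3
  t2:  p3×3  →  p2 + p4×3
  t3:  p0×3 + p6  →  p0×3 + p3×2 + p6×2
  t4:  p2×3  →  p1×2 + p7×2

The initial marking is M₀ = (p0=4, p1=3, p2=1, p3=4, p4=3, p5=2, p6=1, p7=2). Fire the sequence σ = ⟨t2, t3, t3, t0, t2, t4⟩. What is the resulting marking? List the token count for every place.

(p0=4, p1=5, p2=0, p3=2, p4=10, p5=2, p6=0, p7=4)

step 1: fire t2:  (p0=4, p1=3, p2=1, p3=4, p4=3, p5=2, p6=1, p7=2) → (p0=4, p1=3, p2=2, p3=1, p4=6, p5=2, p6=1, p7=2)
step 2: fire t3:  (p0=4, p1=3, p2=2, p3=1, p4=6, p5=2, p6=1, p7=2) → (p0=4, p1=3, p2=2, p3=3, p4=6, p5=2, p6=2, p7=2)
step 3: fire t3:  (p0=4, p1=3, p2=2, p3=3, p4=6, p5=2, p6=2, p7=2) → (p0=4, p1=3, p2=2, p3=5, p4=6, p5=2, p6=3, p7=2)
step 4: fire t0:  (p0=4, p1=3, p2=2, p3=5, p4=6, p5=2, p6=3, p7=2) → (p0=4, p1=3, p2=2, p3=5, p4=7, p5=2, p6=0, p7=2)
step 5: fire t2:  (p0=4, p1=3, p2=2, p3=5, p4=7, p5=2, p6=0, p7=2) → (p0=4, p1=3, p2=3, p3=2, p4=10, p5=2, p6=0, p7=2)
step 6: fire t4:  (p0=4, p1=3, p2=3, p3=2, p4=10, p5=2, p6=0, p7=2) → (p0=4, p1=5, p2=0, p3=2, p4=10, p5=2, p6=0, p7=4)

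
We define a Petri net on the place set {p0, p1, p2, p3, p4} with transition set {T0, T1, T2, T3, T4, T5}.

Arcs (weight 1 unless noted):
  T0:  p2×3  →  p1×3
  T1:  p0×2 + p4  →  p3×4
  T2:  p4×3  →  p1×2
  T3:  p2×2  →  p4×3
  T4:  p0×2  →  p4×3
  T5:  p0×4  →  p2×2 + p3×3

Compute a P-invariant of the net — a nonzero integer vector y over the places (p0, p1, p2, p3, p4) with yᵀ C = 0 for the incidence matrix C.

Incidence matrix C (rows=places, cols=transitions):
       T0   T1   T2   T3   T4   T5
   p0   0   -2    0    0   -2   -4
   p1   3    0    2    0    0    0
   p2  -3    0    0   -2    0    2
   p3   0    4    0    0    0    3
   p4   0   -1   -3    3    3    0

Candidate y = [3, 3, 3, 2, 2]; check y·C column-wise:
  col T0: 3·0 + 3·3 + 3·-3 + 2·0 + 2·0 = 0
  col T1: 3·-2 + 3·0 + 3·0 + 2·4 + 2·-1 = 0
  col T2: 3·0 + 3·2 + 3·0 + 2·0 + 2·-3 = 0
  col T3: 3·0 + 3·0 + 3·-2 + 2·0 + 2·3 = 0
  col T4: 3·-2 + 3·0 + 3·0 + 2·0 + 2·3 = 0
  col T5: 3·-4 + 3·0 + 3·2 + 2·3 + 2·0 = 0

y = (p0:3, p1:3, p2:3, p3:2, p4:2)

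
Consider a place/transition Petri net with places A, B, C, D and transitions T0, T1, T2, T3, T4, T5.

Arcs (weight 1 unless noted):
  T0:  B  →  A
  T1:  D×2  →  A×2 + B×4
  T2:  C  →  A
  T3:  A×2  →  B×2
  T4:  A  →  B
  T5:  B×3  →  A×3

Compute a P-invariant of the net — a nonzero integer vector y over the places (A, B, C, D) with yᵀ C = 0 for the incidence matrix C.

Incidence matrix C (rows=places, cols=transitions):
       T0   T1   T2   T3   T4   T5
    A   1    2    1   -2   -1    3
    B  -1    4    0    2    1   -3
    C   0    0   -1    0    0    0
    D   0   -2    0    0    0    0

Candidate y = [1, 1, 1, 3]; check y·C column-wise:
  col T0: 1·1 + 1·-1 + 1·0 + 3·0 = 0
  col T1: 1·2 + 1·4 + 1·0 + 3·-2 = 0
  col T2: 1·1 + 1·0 + 1·-1 + 3·0 = 0
  col T3: 1·-2 + 1·2 + 1·0 + 3·0 = 0
  col T4: 1·-1 + 1·1 + 1·0 + 3·0 = 0
  col T5: 1·3 + 1·-3 + 1·0 + 3·0 = 0

y = (A:1, B:1, C:1, D:3)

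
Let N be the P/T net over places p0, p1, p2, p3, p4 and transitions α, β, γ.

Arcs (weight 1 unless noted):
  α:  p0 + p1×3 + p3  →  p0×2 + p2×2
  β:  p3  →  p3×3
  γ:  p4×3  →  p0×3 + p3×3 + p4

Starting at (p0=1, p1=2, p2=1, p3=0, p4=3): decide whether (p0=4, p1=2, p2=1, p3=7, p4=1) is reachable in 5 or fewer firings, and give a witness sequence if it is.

YES — reachable via ⟨γ, β, β⟩ (3 firings)

step 1: fire γ:  (p0=1, p1=2, p2=1, p3=0, p4=3) → (p0=4, p1=2, p2=1, p3=3, p4=1)
step 2: fire β:  (p0=4, p1=2, p2=1, p3=3, p4=1) → (p0=4, p1=2, p2=1, p3=5, p4=1)
step 3: fire β:  (p0=4, p1=2, p2=1, p3=5, p4=1) → (p0=4, p1=2, p2=1, p3=7, p4=1)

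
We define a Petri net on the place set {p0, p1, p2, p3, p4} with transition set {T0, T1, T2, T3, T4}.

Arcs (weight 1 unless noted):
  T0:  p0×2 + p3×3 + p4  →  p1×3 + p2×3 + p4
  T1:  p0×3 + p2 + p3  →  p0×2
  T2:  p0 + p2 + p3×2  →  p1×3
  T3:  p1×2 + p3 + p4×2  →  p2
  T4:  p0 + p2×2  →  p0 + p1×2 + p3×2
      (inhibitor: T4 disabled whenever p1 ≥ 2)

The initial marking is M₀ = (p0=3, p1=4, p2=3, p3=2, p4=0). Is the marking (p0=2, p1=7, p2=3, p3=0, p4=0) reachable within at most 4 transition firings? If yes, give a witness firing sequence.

NO — not reachable within 4 firings

depth 0: 1 marking
depth 1: 3 markings reached so far
depth 2: 3 markings reached so far
(frontier empty at depth 2; search complete)
target is not among the 3 markings reachable within 4 steps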